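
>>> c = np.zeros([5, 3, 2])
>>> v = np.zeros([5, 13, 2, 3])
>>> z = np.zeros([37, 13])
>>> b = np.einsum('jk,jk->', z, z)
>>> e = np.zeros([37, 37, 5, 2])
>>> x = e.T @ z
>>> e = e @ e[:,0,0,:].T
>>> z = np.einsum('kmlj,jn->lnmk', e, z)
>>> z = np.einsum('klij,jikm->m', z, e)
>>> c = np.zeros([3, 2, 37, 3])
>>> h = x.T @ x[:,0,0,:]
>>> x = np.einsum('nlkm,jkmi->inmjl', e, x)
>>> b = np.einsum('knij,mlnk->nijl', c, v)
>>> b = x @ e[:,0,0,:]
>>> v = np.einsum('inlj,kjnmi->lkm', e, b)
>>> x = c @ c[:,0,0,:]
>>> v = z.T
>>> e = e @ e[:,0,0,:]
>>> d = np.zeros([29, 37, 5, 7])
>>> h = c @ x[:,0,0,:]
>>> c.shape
(3, 2, 37, 3)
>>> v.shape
(37,)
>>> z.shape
(37,)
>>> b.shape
(13, 37, 37, 2, 37)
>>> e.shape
(37, 37, 5, 37)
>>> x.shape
(3, 2, 37, 3)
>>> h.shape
(3, 2, 37, 3)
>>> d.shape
(29, 37, 5, 7)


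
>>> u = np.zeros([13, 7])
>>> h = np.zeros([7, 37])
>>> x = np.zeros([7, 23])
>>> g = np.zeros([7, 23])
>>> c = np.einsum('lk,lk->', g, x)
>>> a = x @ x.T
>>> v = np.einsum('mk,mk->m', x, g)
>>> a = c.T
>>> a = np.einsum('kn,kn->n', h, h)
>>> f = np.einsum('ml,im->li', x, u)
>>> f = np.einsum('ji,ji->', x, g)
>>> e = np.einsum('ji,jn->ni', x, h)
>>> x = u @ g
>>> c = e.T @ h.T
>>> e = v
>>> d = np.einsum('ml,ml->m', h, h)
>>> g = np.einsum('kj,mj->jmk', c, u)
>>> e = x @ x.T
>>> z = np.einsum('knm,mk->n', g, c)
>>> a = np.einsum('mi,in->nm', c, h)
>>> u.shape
(13, 7)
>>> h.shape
(7, 37)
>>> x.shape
(13, 23)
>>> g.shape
(7, 13, 23)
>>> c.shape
(23, 7)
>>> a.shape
(37, 23)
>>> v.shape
(7,)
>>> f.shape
()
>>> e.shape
(13, 13)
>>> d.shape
(7,)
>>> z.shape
(13,)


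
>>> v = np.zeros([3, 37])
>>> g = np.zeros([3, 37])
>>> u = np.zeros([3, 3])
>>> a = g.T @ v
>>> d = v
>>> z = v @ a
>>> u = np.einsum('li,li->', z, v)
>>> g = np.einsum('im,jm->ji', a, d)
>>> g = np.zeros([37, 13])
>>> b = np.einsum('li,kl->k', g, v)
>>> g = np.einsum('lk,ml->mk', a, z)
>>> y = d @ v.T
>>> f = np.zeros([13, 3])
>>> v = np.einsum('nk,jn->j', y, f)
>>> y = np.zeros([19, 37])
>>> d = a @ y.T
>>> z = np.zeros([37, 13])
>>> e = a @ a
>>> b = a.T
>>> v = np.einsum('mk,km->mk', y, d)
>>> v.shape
(19, 37)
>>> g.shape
(3, 37)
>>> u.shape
()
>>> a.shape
(37, 37)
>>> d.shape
(37, 19)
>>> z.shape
(37, 13)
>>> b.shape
(37, 37)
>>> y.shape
(19, 37)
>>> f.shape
(13, 3)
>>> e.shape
(37, 37)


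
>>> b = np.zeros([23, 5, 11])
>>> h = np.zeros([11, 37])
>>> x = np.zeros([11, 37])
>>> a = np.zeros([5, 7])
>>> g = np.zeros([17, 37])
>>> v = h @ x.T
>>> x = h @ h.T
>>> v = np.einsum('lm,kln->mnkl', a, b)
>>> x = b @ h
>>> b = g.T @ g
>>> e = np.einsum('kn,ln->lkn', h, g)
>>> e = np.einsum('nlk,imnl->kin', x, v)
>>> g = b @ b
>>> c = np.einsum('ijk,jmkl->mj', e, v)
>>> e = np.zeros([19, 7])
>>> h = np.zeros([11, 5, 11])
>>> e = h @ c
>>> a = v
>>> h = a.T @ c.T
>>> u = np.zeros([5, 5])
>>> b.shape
(37, 37)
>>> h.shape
(5, 23, 11, 11)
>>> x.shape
(23, 5, 37)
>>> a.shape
(7, 11, 23, 5)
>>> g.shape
(37, 37)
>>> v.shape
(7, 11, 23, 5)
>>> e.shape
(11, 5, 7)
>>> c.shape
(11, 7)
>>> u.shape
(5, 5)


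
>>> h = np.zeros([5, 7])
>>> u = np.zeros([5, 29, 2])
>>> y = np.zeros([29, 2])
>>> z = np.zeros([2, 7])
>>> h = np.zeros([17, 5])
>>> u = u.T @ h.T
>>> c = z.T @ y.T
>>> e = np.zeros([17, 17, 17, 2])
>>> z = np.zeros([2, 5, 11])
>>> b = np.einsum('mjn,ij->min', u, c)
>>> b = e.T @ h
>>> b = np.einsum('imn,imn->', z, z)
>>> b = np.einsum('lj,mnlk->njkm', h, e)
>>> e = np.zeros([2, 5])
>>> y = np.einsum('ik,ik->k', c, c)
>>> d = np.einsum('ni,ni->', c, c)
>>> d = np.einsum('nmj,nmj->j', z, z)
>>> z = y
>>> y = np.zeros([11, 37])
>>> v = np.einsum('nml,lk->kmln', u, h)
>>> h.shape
(17, 5)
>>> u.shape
(2, 29, 17)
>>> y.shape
(11, 37)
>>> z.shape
(29,)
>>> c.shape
(7, 29)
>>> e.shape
(2, 5)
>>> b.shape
(17, 5, 2, 17)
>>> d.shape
(11,)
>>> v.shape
(5, 29, 17, 2)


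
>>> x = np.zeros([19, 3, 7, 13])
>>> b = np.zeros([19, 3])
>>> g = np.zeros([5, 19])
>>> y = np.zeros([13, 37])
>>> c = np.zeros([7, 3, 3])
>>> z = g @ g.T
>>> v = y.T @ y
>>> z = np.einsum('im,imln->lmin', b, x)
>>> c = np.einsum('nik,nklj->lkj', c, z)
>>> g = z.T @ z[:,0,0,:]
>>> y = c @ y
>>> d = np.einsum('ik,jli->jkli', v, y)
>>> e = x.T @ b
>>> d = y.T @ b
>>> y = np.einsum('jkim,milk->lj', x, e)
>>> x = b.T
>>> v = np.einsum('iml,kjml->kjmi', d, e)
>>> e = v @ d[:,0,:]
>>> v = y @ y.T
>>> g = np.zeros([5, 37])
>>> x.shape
(3, 19)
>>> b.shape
(19, 3)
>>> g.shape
(5, 37)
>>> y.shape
(3, 19)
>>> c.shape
(19, 3, 13)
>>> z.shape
(7, 3, 19, 13)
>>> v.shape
(3, 3)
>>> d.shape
(37, 3, 3)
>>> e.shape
(13, 7, 3, 3)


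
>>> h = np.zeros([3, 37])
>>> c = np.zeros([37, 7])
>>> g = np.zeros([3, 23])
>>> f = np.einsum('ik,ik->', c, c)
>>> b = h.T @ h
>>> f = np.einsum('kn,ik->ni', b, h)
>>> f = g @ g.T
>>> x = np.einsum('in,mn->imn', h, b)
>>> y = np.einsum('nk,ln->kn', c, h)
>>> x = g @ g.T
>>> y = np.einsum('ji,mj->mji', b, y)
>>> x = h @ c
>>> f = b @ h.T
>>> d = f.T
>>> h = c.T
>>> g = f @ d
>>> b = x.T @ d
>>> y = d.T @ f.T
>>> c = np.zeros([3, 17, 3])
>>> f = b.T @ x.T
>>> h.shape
(7, 37)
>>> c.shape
(3, 17, 3)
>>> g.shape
(37, 37)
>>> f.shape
(37, 3)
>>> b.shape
(7, 37)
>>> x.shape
(3, 7)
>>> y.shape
(37, 37)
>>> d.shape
(3, 37)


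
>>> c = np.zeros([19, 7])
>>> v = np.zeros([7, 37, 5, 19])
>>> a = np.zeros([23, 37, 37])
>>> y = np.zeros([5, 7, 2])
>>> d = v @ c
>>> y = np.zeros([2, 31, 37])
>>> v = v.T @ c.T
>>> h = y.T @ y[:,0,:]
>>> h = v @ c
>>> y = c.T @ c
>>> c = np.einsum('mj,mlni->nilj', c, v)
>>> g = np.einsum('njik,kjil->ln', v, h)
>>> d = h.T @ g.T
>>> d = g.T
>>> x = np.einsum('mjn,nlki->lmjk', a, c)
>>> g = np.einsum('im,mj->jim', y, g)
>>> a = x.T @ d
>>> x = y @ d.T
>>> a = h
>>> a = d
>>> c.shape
(37, 19, 5, 7)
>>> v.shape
(19, 5, 37, 19)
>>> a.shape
(19, 7)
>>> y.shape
(7, 7)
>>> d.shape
(19, 7)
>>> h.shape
(19, 5, 37, 7)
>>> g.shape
(19, 7, 7)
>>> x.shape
(7, 19)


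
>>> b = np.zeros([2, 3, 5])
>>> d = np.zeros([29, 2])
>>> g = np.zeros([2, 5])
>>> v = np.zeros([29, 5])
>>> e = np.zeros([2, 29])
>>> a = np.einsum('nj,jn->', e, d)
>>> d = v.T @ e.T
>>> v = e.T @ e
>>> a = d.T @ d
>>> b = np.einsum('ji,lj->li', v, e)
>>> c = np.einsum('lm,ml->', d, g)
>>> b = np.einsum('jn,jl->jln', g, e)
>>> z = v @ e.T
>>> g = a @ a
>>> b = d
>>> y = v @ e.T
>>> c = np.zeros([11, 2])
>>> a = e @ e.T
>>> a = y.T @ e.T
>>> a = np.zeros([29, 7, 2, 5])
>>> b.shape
(5, 2)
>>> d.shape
(5, 2)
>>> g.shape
(2, 2)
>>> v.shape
(29, 29)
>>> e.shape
(2, 29)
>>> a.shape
(29, 7, 2, 5)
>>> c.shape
(11, 2)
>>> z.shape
(29, 2)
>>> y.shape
(29, 2)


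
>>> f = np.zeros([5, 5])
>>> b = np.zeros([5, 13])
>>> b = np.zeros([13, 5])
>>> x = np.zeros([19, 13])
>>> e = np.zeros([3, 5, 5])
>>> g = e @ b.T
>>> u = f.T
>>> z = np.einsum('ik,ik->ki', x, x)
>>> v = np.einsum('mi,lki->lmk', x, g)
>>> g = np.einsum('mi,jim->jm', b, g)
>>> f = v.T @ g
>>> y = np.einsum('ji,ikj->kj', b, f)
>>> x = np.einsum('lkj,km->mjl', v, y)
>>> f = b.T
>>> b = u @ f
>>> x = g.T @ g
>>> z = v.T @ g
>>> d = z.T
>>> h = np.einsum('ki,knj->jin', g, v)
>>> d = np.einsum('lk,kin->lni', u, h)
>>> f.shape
(5, 13)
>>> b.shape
(5, 13)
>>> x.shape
(13, 13)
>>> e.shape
(3, 5, 5)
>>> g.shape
(3, 13)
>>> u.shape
(5, 5)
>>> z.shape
(5, 19, 13)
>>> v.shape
(3, 19, 5)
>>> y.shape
(19, 13)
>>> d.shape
(5, 19, 13)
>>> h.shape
(5, 13, 19)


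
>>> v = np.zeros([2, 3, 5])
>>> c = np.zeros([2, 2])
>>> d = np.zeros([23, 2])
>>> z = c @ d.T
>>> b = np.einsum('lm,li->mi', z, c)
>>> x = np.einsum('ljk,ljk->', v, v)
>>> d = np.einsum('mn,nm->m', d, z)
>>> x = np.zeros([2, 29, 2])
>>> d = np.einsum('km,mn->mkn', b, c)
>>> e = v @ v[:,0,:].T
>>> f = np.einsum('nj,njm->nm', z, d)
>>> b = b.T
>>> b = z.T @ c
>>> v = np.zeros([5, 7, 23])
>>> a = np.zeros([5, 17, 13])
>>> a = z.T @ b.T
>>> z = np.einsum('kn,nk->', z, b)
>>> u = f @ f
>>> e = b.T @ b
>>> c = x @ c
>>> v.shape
(5, 7, 23)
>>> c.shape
(2, 29, 2)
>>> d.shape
(2, 23, 2)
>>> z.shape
()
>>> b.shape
(23, 2)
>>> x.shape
(2, 29, 2)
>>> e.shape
(2, 2)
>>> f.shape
(2, 2)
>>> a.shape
(23, 23)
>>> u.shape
(2, 2)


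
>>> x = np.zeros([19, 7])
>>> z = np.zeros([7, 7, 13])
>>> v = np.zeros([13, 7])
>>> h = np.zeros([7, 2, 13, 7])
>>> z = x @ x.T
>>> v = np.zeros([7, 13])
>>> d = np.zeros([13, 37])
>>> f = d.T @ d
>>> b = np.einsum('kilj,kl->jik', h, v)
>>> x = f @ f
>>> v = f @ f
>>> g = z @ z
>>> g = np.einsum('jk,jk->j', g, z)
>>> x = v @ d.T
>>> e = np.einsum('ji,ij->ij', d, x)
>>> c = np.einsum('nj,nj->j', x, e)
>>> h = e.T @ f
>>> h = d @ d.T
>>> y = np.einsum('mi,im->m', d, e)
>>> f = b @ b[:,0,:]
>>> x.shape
(37, 13)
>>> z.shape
(19, 19)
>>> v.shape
(37, 37)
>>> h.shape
(13, 13)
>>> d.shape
(13, 37)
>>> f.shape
(7, 2, 7)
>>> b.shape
(7, 2, 7)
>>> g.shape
(19,)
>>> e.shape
(37, 13)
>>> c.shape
(13,)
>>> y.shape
(13,)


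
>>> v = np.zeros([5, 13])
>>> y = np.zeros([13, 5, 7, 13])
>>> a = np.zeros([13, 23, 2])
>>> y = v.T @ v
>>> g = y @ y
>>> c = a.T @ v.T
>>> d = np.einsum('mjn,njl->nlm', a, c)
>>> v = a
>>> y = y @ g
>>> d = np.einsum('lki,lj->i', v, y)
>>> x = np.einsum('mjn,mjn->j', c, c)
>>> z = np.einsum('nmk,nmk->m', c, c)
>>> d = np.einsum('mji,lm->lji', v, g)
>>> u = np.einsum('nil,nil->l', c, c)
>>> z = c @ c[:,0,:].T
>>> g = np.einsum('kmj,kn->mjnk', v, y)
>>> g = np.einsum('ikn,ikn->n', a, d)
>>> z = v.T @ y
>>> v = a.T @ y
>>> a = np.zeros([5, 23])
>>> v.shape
(2, 23, 13)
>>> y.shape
(13, 13)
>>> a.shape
(5, 23)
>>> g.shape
(2,)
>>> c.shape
(2, 23, 5)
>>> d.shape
(13, 23, 2)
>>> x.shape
(23,)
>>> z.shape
(2, 23, 13)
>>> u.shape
(5,)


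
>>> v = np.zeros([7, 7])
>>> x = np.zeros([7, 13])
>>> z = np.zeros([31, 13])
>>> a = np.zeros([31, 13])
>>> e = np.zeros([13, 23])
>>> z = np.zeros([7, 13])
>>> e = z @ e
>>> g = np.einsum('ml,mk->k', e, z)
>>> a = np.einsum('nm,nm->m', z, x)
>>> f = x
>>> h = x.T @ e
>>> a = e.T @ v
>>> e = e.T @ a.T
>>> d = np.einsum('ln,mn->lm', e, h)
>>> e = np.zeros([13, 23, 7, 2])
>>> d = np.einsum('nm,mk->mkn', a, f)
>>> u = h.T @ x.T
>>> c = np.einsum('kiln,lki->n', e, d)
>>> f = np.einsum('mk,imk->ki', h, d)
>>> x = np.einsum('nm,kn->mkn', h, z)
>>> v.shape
(7, 7)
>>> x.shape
(23, 7, 13)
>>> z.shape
(7, 13)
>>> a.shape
(23, 7)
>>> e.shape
(13, 23, 7, 2)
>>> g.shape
(13,)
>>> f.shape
(23, 7)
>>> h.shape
(13, 23)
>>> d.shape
(7, 13, 23)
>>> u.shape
(23, 7)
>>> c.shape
(2,)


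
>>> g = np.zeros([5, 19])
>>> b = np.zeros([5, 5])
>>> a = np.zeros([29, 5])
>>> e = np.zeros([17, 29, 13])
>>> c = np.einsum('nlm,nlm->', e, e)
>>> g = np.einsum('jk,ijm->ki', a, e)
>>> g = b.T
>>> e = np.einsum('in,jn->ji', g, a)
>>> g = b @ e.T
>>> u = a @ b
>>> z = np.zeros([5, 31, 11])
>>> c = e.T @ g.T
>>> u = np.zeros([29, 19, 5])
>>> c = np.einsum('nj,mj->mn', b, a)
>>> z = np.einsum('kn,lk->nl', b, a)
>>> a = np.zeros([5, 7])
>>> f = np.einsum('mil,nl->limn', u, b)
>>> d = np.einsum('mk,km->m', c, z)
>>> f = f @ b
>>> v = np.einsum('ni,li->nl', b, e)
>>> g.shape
(5, 29)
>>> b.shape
(5, 5)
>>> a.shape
(5, 7)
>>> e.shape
(29, 5)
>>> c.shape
(29, 5)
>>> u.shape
(29, 19, 5)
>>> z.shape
(5, 29)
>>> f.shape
(5, 19, 29, 5)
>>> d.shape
(29,)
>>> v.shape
(5, 29)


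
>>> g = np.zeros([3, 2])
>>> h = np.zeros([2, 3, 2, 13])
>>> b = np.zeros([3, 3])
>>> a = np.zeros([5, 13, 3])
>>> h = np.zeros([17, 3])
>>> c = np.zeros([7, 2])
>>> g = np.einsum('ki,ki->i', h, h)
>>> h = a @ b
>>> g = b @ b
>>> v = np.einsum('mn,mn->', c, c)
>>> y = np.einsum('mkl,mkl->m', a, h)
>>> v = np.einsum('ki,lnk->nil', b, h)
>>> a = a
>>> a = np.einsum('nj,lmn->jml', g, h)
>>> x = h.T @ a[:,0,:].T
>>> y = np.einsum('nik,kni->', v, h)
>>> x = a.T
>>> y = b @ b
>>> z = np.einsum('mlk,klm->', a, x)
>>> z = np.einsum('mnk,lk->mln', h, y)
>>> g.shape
(3, 3)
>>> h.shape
(5, 13, 3)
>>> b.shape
(3, 3)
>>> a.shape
(3, 13, 5)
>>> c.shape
(7, 2)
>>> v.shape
(13, 3, 5)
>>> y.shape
(3, 3)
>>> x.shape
(5, 13, 3)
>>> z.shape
(5, 3, 13)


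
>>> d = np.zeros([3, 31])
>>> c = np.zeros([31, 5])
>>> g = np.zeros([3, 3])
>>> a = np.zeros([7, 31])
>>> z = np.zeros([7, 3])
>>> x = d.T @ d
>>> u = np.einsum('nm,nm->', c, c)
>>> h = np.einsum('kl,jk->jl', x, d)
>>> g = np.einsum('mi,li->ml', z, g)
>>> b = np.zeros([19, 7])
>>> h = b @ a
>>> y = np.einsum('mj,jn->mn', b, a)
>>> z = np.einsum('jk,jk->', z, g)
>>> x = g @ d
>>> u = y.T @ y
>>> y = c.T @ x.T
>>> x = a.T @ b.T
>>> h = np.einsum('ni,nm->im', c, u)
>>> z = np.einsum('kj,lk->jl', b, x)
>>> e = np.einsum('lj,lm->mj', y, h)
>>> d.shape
(3, 31)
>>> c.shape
(31, 5)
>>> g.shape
(7, 3)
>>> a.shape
(7, 31)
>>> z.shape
(7, 31)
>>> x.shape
(31, 19)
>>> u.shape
(31, 31)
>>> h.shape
(5, 31)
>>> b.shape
(19, 7)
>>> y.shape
(5, 7)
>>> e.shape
(31, 7)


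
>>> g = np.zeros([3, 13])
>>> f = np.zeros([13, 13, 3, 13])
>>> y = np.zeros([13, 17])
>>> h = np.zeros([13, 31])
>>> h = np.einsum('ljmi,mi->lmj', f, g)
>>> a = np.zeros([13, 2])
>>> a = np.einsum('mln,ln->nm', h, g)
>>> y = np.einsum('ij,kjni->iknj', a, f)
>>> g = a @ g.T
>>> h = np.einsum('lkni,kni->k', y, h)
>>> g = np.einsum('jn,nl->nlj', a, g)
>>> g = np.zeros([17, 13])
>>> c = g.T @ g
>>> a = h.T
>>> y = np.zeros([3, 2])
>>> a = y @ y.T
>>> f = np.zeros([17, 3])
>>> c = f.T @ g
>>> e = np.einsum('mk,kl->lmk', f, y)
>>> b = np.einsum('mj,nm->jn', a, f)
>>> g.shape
(17, 13)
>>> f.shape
(17, 3)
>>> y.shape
(3, 2)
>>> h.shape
(13,)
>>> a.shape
(3, 3)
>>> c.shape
(3, 13)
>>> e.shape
(2, 17, 3)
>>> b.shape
(3, 17)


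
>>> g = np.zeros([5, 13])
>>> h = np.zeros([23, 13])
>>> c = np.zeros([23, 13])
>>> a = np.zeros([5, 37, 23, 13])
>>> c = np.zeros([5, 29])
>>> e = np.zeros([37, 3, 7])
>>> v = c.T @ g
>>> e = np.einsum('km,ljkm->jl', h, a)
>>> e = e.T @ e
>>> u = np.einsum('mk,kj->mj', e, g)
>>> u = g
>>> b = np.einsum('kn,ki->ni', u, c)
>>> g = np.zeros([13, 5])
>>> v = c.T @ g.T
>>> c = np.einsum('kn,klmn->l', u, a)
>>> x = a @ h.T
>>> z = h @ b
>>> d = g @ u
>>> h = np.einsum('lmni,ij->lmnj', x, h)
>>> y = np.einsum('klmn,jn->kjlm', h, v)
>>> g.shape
(13, 5)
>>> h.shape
(5, 37, 23, 13)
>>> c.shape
(37,)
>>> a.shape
(5, 37, 23, 13)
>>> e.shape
(5, 5)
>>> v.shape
(29, 13)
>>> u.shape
(5, 13)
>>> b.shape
(13, 29)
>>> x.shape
(5, 37, 23, 23)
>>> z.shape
(23, 29)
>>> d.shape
(13, 13)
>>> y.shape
(5, 29, 37, 23)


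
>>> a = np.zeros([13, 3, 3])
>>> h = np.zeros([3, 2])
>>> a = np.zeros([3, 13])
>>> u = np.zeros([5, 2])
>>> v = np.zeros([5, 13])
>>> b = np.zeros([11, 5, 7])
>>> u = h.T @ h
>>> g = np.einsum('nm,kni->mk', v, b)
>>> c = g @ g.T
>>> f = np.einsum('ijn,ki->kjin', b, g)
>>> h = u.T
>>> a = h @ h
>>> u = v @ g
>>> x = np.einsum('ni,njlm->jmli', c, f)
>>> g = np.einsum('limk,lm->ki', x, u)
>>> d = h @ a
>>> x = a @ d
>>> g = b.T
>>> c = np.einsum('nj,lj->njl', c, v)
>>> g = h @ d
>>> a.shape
(2, 2)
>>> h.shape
(2, 2)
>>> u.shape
(5, 11)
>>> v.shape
(5, 13)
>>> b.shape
(11, 5, 7)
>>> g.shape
(2, 2)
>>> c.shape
(13, 13, 5)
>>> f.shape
(13, 5, 11, 7)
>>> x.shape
(2, 2)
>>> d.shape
(2, 2)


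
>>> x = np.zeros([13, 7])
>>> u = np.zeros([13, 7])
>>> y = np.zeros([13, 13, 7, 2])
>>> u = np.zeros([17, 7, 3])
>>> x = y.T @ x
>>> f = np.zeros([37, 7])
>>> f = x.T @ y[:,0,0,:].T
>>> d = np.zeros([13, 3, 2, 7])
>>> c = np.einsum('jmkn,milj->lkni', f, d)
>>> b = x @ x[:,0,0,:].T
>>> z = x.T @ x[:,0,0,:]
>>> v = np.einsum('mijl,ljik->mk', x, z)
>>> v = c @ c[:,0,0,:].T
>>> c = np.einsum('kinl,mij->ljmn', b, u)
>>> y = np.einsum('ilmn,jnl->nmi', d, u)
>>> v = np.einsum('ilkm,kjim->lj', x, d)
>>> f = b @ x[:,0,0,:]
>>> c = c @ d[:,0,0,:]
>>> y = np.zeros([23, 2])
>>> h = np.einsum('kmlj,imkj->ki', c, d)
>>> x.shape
(2, 7, 13, 7)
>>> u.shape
(17, 7, 3)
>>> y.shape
(23, 2)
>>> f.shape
(2, 7, 13, 7)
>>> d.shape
(13, 3, 2, 7)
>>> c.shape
(2, 3, 17, 7)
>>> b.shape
(2, 7, 13, 2)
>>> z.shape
(7, 13, 7, 7)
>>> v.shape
(7, 3)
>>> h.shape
(2, 13)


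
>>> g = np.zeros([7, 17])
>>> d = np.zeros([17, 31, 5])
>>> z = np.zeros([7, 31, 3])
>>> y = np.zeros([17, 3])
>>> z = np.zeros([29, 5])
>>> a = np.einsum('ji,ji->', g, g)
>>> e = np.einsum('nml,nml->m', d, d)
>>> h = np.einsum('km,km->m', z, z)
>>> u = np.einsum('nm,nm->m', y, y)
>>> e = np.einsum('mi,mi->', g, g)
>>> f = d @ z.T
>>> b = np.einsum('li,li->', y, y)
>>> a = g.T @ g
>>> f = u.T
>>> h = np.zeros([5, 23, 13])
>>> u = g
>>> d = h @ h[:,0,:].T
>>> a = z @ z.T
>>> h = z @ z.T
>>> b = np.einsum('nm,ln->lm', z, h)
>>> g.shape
(7, 17)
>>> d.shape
(5, 23, 5)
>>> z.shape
(29, 5)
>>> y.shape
(17, 3)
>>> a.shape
(29, 29)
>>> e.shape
()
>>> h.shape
(29, 29)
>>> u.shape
(7, 17)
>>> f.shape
(3,)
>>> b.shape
(29, 5)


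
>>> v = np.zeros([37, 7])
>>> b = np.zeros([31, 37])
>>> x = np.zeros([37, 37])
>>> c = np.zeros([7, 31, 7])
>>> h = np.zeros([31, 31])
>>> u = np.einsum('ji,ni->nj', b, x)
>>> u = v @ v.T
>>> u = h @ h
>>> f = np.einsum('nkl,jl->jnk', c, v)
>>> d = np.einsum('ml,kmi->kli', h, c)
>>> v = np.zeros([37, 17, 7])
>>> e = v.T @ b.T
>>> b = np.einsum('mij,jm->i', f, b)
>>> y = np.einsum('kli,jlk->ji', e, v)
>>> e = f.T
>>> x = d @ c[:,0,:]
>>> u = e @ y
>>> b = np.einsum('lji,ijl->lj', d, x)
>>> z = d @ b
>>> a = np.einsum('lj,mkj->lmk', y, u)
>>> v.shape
(37, 17, 7)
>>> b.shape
(7, 31)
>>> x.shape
(7, 31, 7)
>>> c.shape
(7, 31, 7)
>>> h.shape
(31, 31)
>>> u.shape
(31, 7, 31)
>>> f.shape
(37, 7, 31)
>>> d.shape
(7, 31, 7)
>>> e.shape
(31, 7, 37)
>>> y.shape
(37, 31)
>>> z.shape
(7, 31, 31)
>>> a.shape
(37, 31, 7)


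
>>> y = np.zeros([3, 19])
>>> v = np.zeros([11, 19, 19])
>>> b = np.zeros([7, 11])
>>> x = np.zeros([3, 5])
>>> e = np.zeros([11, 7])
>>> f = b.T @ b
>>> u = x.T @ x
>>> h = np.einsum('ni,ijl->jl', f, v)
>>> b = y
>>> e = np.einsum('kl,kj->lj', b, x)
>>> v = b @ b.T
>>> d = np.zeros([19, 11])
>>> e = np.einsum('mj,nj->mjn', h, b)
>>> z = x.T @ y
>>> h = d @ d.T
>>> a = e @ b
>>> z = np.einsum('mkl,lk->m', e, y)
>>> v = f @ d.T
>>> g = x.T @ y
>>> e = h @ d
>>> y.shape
(3, 19)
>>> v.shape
(11, 19)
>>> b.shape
(3, 19)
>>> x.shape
(3, 5)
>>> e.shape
(19, 11)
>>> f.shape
(11, 11)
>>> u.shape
(5, 5)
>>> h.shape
(19, 19)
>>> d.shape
(19, 11)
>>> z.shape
(19,)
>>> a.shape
(19, 19, 19)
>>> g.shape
(5, 19)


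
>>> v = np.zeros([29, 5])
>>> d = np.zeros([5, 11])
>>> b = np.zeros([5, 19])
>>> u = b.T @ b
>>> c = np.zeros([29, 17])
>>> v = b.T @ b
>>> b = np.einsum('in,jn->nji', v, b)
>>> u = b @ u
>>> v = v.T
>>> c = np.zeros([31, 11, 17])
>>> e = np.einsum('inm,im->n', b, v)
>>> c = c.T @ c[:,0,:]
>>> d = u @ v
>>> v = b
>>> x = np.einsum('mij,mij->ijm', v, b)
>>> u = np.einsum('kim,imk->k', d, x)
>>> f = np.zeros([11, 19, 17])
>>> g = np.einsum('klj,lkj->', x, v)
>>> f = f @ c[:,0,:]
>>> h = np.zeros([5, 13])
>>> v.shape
(19, 5, 19)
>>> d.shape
(19, 5, 19)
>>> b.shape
(19, 5, 19)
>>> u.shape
(19,)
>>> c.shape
(17, 11, 17)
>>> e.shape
(5,)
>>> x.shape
(5, 19, 19)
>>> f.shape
(11, 19, 17)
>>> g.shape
()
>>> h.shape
(5, 13)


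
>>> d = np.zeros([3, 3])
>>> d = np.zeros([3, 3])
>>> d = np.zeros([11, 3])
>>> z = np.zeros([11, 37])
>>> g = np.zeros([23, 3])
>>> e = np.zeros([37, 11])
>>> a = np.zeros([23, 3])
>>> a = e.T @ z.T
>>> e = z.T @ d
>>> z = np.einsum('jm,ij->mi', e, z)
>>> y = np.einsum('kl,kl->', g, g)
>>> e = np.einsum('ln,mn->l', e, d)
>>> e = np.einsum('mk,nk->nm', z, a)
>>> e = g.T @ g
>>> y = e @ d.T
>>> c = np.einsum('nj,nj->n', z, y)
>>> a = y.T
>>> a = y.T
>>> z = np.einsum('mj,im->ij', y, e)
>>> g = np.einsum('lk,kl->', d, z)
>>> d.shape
(11, 3)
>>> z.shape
(3, 11)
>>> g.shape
()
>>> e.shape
(3, 3)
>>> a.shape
(11, 3)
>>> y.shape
(3, 11)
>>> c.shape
(3,)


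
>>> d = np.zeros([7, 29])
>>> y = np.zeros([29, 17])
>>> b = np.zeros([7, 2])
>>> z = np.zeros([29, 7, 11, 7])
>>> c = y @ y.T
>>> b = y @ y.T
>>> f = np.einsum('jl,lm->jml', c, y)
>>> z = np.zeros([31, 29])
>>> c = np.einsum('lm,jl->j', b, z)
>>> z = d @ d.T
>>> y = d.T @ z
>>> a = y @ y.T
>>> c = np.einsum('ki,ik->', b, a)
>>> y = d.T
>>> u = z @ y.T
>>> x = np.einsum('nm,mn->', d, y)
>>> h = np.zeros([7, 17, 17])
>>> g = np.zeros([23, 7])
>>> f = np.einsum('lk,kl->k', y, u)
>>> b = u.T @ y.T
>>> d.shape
(7, 29)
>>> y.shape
(29, 7)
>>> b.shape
(29, 29)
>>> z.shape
(7, 7)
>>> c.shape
()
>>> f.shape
(7,)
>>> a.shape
(29, 29)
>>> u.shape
(7, 29)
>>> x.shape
()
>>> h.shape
(7, 17, 17)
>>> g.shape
(23, 7)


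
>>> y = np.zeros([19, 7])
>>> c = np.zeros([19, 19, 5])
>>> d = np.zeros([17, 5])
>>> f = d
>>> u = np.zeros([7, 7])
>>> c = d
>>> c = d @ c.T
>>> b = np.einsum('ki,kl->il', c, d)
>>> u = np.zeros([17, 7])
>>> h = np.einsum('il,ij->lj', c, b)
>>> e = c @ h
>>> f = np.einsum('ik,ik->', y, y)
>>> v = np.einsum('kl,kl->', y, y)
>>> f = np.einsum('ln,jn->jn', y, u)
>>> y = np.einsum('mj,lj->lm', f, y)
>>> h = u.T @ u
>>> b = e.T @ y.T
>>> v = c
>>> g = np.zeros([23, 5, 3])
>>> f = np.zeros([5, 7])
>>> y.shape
(19, 17)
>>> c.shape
(17, 17)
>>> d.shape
(17, 5)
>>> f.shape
(5, 7)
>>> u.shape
(17, 7)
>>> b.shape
(5, 19)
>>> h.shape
(7, 7)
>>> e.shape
(17, 5)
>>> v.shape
(17, 17)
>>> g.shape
(23, 5, 3)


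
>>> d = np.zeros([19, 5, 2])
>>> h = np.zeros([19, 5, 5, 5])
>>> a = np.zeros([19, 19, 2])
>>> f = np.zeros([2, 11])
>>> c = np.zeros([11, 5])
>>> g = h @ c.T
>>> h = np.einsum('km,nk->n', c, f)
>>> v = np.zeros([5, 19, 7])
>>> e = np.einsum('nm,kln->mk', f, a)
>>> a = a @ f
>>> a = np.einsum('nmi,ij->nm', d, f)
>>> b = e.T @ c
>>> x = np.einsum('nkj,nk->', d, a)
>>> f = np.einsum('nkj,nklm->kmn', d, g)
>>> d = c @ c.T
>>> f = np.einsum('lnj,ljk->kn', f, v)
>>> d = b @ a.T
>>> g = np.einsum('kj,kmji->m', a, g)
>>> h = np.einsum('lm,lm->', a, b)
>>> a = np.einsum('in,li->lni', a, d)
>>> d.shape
(19, 19)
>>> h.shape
()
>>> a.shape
(19, 5, 19)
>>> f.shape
(7, 11)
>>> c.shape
(11, 5)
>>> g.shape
(5,)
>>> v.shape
(5, 19, 7)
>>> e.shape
(11, 19)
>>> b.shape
(19, 5)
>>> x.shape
()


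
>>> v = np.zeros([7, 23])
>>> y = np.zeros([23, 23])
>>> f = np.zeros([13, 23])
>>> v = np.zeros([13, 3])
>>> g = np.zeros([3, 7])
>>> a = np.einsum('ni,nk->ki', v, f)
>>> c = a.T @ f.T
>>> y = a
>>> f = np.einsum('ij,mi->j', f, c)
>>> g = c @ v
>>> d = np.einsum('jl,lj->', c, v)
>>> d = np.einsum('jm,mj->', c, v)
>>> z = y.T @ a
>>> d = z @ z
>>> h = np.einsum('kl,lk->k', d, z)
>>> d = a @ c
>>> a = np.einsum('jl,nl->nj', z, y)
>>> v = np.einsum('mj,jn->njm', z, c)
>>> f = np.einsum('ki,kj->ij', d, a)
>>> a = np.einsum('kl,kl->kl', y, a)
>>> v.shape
(13, 3, 3)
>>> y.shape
(23, 3)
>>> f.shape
(13, 3)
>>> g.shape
(3, 3)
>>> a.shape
(23, 3)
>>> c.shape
(3, 13)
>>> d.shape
(23, 13)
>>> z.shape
(3, 3)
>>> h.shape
(3,)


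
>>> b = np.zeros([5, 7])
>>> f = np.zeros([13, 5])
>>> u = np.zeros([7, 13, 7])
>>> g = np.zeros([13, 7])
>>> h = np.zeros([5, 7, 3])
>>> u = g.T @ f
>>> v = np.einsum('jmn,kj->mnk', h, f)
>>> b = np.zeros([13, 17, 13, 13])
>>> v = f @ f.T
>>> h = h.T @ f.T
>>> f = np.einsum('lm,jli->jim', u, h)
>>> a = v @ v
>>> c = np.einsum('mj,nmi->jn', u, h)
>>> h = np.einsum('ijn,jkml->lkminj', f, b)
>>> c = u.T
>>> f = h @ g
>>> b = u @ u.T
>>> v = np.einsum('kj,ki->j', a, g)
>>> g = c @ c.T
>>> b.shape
(7, 7)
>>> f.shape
(13, 17, 13, 3, 5, 7)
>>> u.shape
(7, 5)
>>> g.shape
(5, 5)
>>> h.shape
(13, 17, 13, 3, 5, 13)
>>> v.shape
(13,)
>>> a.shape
(13, 13)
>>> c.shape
(5, 7)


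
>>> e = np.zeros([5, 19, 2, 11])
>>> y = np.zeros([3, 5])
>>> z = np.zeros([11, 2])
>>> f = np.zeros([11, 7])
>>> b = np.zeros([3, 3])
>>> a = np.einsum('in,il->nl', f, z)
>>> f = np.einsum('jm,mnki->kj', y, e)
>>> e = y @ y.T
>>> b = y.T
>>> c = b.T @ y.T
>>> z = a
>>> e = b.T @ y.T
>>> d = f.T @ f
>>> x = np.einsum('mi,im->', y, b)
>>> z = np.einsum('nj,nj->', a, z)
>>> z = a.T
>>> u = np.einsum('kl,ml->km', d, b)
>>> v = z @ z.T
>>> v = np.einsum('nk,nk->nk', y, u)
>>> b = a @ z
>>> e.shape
(3, 3)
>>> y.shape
(3, 5)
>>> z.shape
(2, 7)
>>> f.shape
(2, 3)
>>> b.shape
(7, 7)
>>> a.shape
(7, 2)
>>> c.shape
(3, 3)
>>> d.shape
(3, 3)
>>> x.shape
()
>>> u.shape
(3, 5)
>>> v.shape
(3, 5)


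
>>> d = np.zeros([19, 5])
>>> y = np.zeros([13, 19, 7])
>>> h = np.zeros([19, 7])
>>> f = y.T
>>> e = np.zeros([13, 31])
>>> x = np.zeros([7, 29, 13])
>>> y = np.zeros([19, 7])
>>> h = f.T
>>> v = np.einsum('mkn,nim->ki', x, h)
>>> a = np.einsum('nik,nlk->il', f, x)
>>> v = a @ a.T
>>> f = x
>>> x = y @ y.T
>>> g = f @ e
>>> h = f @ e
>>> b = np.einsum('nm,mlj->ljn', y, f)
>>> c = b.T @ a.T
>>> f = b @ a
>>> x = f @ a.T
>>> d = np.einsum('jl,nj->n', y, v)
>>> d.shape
(19,)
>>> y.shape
(19, 7)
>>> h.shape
(7, 29, 31)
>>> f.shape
(29, 13, 29)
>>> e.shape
(13, 31)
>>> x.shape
(29, 13, 19)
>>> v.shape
(19, 19)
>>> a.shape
(19, 29)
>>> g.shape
(7, 29, 31)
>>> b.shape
(29, 13, 19)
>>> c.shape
(19, 13, 19)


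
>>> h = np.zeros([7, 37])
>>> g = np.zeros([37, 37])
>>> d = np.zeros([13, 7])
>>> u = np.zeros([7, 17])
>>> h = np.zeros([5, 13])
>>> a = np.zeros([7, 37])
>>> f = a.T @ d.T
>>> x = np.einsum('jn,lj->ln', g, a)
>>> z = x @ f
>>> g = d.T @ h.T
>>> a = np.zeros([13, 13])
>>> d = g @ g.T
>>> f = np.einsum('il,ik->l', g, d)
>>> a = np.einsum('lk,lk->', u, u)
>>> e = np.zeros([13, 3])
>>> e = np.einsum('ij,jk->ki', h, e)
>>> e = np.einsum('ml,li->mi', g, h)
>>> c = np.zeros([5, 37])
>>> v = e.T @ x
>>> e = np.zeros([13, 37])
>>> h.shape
(5, 13)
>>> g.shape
(7, 5)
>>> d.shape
(7, 7)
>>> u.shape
(7, 17)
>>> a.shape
()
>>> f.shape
(5,)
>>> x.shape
(7, 37)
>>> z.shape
(7, 13)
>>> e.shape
(13, 37)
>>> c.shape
(5, 37)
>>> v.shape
(13, 37)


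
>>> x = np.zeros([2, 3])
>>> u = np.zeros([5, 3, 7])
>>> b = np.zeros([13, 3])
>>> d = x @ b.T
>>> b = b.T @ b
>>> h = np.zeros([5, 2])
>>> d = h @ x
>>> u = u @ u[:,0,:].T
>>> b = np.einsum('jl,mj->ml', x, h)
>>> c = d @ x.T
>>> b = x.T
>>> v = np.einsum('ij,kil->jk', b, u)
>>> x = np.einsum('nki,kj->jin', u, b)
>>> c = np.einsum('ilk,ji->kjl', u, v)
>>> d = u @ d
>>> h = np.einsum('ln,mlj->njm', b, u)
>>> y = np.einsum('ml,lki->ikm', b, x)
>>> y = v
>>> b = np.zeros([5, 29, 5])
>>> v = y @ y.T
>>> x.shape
(2, 5, 5)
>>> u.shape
(5, 3, 5)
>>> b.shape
(5, 29, 5)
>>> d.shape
(5, 3, 3)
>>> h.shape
(2, 5, 5)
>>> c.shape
(5, 2, 3)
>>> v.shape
(2, 2)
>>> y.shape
(2, 5)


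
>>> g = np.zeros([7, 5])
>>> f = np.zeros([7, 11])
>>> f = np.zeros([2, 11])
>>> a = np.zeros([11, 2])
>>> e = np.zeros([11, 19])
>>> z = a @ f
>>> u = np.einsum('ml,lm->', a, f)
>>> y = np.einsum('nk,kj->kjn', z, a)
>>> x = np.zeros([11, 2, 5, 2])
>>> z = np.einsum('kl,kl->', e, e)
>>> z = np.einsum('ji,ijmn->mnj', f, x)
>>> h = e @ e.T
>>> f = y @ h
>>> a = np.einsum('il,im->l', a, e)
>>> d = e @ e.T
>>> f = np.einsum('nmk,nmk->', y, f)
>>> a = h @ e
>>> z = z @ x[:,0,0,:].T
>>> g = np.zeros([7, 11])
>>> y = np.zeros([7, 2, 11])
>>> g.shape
(7, 11)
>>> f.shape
()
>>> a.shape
(11, 19)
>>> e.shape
(11, 19)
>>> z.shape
(5, 2, 11)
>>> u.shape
()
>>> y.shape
(7, 2, 11)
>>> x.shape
(11, 2, 5, 2)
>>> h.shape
(11, 11)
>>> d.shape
(11, 11)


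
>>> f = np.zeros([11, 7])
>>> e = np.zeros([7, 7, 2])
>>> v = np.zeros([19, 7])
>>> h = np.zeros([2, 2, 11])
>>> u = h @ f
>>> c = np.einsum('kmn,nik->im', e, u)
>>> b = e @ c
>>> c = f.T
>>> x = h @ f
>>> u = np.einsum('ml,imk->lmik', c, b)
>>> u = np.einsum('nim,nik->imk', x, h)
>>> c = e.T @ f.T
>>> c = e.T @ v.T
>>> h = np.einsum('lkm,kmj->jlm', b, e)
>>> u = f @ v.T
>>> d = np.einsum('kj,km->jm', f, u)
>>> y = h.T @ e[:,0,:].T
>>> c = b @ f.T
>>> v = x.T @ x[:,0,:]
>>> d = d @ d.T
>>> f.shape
(11, 7)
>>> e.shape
(7, 7, 2)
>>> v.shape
(7, 2, 7)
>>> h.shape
(2, 7, 7)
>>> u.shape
(11, 19)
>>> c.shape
(7, 7, 11)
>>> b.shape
(7, 7, 7)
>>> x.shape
(2, 2, 7)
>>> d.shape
(7, 7)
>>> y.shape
(7, 7, 7)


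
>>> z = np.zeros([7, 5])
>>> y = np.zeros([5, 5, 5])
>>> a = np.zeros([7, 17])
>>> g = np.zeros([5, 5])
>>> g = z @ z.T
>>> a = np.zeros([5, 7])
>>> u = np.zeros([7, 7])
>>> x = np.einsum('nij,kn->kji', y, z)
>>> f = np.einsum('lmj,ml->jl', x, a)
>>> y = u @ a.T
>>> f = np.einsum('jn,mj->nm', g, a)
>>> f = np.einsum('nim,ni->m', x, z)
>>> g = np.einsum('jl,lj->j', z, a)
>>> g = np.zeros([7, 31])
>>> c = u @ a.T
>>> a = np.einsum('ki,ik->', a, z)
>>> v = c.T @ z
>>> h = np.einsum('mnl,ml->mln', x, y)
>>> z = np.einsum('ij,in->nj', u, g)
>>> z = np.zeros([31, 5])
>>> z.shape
(31, 5)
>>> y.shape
(7, 5)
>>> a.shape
()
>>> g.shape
(7, 31)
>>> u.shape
(7, 7)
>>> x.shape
(7, 5, 5)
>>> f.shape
(5,)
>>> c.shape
(7, 5)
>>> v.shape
(5, 5)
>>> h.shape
(7, 5, 5)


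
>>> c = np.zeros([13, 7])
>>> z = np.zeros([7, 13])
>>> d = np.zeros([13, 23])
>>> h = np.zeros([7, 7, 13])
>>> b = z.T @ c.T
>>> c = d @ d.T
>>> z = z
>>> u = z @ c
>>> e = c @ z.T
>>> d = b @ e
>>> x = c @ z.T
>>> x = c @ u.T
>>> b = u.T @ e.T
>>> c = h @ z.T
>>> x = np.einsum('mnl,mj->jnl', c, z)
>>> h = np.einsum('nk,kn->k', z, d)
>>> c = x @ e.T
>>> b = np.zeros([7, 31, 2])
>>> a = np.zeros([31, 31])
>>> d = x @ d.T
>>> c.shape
(13, 7, 13)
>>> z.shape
(7, 13)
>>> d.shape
(13, 7, 13)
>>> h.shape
(13,)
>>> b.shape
(7, 31, 2)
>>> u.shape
(7, 13)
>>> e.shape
(13, 7)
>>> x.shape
(13, 7, 7)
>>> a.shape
(31, 31)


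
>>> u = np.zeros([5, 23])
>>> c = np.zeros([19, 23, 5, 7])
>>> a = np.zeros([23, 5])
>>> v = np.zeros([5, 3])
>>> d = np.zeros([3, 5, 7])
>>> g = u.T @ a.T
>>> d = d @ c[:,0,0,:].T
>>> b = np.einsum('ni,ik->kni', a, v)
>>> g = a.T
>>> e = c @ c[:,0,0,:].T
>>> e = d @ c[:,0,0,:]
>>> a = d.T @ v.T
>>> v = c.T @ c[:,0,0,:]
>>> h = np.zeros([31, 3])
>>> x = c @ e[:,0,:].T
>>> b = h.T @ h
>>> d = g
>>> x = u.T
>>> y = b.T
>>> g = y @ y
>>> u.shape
(5, 23)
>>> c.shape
(19, 23, 5, 7)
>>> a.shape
(19, 5, 5)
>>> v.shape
(7, 5, 23, 7)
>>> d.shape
(5, 23)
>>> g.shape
(3, 3)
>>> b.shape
(3, 3)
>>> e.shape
(3, 5, 7)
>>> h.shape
(31, 3)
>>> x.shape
(23, 5)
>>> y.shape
(3, 3)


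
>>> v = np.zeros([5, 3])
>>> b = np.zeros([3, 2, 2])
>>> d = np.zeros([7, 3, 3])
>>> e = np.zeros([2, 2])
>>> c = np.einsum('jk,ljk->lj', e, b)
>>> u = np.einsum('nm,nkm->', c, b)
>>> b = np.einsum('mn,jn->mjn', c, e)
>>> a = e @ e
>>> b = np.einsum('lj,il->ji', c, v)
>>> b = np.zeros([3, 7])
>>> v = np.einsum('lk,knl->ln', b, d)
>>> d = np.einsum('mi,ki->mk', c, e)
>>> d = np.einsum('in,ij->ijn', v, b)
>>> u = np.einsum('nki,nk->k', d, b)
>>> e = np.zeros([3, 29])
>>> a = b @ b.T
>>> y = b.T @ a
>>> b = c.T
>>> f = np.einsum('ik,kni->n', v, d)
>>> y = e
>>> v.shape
(3, 3)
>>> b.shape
(2, 3)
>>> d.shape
(3, 7, 3)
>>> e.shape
(3, 29)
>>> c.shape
(3, 2)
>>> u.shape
(7,)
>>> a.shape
(3, 3)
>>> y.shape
(3, 29)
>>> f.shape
(7,)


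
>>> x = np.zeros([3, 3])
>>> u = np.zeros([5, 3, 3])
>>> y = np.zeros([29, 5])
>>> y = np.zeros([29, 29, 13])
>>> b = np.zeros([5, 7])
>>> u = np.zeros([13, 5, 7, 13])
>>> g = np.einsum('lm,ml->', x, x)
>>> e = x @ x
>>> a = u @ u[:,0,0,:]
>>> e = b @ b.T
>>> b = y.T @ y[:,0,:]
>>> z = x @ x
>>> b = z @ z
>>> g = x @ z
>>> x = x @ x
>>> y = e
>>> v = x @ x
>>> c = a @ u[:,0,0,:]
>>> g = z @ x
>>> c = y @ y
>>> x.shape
(3, 3)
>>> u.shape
(13, 5, 7, 13)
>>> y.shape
(5, 5)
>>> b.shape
(3, 3)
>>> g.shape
(3, 3)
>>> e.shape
(5, 5)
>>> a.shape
(13, 5, 7, 13)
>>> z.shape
(3, 3)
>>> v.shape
(3, 3)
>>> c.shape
(5, 5)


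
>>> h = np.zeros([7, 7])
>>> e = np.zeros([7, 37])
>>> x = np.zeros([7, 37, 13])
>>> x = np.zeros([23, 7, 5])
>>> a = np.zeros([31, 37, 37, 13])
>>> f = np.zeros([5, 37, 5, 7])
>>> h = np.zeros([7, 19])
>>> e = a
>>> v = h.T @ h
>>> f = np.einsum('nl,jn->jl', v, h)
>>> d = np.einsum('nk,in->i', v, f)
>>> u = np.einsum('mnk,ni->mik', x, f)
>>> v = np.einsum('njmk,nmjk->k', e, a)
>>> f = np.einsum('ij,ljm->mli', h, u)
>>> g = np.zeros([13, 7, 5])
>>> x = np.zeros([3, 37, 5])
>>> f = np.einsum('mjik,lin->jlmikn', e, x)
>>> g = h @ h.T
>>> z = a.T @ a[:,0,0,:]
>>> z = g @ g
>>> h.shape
(7, 19)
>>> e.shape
(31, 37, 37, 13)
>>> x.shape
(3, 37, 5)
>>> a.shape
(31, 37, 37, 13)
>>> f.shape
(37, 3, 31, 37, 13, 5)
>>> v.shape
(13,)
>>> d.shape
(7,)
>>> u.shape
(23, 19, 5)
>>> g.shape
(7, 7)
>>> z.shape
(7, 7)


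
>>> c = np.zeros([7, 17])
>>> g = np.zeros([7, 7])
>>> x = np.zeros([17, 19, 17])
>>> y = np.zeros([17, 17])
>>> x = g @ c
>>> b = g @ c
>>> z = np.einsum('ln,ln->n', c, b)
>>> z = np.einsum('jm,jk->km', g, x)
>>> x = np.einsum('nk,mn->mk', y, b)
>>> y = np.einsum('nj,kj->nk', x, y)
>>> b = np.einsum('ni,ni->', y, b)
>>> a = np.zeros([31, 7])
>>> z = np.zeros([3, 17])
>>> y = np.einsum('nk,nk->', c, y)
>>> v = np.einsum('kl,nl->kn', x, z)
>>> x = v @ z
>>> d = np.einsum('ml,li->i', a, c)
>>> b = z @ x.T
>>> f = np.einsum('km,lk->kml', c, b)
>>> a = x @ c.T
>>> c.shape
(7, 17)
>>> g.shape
(7, 7)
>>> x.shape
(7, 17)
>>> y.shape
()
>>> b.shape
(3, 7)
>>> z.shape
(3, 17)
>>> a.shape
(7, 7)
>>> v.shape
(7, 3)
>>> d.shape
(17,)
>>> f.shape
(7, 17, 3)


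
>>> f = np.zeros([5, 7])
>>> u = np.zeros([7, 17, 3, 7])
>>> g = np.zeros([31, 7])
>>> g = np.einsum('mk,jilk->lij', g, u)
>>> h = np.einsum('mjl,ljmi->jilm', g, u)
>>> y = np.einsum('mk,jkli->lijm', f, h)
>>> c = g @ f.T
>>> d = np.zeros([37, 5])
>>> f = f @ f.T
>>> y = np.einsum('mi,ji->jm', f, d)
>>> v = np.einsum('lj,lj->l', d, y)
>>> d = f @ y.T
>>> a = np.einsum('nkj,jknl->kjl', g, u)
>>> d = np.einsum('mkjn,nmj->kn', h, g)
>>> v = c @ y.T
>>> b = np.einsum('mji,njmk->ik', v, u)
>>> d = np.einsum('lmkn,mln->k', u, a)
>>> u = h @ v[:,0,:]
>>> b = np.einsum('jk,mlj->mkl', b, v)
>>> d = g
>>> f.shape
(5, 5)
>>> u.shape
(17, 7, 7, 37)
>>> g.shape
(3, 17, 7)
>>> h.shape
(17, 7, 7, 3)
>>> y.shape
(37, 5)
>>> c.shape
(3, 17, 5)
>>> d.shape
(3, 17, 7)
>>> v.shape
(3, 17, 37)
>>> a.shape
(17, 7, 7)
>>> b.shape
(3, 7, 17)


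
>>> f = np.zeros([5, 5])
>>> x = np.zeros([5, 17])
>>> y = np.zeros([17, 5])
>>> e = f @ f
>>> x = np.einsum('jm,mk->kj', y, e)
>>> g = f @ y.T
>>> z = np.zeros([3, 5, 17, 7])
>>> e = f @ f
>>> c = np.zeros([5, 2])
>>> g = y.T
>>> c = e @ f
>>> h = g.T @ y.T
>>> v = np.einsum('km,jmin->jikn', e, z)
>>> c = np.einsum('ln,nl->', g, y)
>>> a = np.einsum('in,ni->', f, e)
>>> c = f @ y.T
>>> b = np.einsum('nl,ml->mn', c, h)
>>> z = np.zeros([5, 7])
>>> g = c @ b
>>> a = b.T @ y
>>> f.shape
(5, 5)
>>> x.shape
(5, 17)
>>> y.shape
(17, 5)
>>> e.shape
(5, 5)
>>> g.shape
(5, 5)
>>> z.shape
(5, 7)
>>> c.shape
(5, 17)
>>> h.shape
(17, 17)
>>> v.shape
(3, 17, 5, 7)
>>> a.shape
(5, 5)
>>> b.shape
(17, 5)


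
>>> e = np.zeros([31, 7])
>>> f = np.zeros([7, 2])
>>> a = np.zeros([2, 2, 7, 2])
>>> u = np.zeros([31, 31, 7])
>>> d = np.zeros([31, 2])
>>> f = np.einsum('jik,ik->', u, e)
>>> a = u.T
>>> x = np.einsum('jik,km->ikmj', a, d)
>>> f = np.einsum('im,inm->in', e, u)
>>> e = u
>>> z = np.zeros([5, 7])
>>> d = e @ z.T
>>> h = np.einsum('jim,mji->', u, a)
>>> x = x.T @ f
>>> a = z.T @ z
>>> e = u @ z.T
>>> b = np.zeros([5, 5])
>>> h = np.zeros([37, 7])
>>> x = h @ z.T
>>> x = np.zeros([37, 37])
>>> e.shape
(31, 31, 5)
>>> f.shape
(31, 31)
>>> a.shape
(7, 7)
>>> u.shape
(31, 31, 7)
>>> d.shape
(31, 31, 5)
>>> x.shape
(37, 37)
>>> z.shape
(5, 7)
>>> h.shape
(37, 7)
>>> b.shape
(5, 5)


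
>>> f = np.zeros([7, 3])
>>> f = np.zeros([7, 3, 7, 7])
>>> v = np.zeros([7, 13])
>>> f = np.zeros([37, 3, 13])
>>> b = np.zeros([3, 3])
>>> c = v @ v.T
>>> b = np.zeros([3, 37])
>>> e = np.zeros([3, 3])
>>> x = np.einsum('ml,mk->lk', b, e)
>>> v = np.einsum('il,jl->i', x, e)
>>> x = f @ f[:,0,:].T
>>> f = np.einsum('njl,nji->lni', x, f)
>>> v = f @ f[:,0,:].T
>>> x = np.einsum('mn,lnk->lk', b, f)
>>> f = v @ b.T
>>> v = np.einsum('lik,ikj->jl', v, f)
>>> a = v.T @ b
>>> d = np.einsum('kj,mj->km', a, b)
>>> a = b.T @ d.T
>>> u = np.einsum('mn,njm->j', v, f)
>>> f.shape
(37, 37, 3)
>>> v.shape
(3, 37)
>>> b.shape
(3, 37)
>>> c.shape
(7, 7)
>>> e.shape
(3, 3)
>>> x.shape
(37, 13)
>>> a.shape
(37, 37)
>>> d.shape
(37, 3)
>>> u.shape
(37,)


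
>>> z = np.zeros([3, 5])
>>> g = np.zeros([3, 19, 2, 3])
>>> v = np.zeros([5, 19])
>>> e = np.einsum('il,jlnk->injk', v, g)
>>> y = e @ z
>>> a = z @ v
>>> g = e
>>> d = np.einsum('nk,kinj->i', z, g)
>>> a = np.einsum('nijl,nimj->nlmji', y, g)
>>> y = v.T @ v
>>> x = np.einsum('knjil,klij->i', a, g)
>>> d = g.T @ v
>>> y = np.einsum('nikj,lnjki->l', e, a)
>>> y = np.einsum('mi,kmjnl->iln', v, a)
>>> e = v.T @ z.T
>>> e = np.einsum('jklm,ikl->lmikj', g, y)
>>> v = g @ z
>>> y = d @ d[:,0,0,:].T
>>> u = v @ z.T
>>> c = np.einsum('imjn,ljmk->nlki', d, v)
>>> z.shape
(3, 5)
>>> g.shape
(5, 2, 3, 3)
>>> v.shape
(5, 2, 3, 5)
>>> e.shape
(3, 3, 19, 2, 5)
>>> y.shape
(3, 3, 2, 3)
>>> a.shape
(5, 5, 3, 3, 2)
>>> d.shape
(3, 3, 2, 19)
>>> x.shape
(3,)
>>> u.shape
(5, 2, 3, 3)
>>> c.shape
(19, 5, 5, 3)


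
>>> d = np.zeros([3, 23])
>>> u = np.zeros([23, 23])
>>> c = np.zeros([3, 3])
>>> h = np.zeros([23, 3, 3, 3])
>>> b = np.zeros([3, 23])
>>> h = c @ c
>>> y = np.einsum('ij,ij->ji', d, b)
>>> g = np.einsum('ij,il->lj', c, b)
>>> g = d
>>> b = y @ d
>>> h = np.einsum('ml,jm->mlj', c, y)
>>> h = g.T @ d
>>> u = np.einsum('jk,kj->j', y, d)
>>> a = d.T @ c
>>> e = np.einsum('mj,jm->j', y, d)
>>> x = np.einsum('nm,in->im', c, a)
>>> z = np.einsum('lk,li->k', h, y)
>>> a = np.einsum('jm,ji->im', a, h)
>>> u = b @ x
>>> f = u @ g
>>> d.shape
(3, 23)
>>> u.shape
(23, 3)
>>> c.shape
(3, 3)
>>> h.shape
(23, 23)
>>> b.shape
(23, 23)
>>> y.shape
(23, 3)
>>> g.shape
(3, 23)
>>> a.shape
(23, 3)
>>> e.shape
(3,)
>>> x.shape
(23, 3)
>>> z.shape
(23,)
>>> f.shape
(23, 23)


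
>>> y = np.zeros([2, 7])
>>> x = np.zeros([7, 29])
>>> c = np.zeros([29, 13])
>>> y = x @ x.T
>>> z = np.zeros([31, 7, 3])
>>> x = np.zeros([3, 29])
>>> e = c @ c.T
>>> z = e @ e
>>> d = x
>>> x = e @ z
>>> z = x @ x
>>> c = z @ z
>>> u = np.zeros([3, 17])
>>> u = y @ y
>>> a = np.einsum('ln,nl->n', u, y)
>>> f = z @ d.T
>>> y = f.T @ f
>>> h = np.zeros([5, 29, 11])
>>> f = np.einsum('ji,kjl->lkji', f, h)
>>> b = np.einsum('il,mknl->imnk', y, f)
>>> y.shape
(3, 3)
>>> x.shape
(29, 29)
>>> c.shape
(29, 29)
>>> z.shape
(29, 29)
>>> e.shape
(29, 29)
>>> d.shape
(3, 29)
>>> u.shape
(7, 7)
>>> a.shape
(7,)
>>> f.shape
(11, 5, 29, 3)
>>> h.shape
(5, 29, 11)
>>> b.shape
(3, 11, 29, 5)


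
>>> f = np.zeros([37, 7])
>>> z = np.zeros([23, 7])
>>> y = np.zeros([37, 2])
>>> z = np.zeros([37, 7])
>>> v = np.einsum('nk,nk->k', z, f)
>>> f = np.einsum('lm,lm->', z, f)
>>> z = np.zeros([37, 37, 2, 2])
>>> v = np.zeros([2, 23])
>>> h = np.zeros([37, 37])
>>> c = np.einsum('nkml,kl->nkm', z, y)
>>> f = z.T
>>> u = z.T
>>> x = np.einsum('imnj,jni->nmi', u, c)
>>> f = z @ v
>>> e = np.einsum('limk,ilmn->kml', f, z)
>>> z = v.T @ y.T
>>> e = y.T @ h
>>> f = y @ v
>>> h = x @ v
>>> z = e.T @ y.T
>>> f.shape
(37, 23)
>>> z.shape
(37, 37)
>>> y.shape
(37, 2)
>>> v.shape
(2, 23)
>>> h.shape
(37, 2, 23)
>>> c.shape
(37, 37, 2)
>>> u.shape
(2, 2, 37, 37)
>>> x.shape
(37, 2, 2)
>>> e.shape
(2, 37)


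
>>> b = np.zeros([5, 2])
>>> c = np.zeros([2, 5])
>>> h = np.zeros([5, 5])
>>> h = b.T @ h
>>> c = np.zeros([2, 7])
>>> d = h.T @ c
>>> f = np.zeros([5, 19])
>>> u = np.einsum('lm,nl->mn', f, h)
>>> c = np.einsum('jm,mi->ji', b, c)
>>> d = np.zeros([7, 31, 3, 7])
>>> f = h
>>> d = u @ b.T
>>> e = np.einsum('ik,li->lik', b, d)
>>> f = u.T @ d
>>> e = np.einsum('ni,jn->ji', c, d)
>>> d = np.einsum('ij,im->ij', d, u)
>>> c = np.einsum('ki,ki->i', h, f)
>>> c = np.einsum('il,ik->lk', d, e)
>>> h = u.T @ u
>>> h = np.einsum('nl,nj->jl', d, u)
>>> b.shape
(5, 2)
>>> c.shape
(5, 7)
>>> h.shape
(2, 5)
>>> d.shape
(19, 5)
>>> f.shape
(2, 5)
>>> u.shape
(19, 2)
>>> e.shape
(19, 7)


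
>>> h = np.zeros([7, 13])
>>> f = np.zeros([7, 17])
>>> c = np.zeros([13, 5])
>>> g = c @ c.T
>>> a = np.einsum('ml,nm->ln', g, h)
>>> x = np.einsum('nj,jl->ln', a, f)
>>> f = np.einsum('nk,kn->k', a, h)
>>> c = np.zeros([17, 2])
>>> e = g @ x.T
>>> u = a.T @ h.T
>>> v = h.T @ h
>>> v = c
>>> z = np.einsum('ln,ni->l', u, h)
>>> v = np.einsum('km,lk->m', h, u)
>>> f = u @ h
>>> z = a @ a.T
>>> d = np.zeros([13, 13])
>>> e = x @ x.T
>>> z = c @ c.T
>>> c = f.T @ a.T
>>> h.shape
(7, 13)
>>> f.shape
(7, 13)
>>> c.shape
(13, 13)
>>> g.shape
(13, 13)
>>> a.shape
(13, 7)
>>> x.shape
(17, 13)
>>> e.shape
(17, 17)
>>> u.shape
(7, 7)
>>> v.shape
(13,)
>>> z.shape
(17, 17)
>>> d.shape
(13, 13)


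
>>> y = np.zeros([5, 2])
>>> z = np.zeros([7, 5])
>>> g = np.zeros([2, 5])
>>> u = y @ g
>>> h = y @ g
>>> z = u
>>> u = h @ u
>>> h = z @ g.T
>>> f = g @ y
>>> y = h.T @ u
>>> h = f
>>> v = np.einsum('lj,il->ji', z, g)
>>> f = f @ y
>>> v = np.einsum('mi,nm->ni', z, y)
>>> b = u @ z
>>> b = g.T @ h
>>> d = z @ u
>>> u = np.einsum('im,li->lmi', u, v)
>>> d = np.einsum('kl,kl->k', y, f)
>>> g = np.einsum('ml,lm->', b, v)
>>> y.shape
(2, 5)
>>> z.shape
(5, 5)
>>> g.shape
()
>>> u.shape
(2, 5, 5)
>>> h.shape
(2, 2)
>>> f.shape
(2, 5)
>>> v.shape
(2, 5)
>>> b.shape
(5, 2)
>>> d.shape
(2,)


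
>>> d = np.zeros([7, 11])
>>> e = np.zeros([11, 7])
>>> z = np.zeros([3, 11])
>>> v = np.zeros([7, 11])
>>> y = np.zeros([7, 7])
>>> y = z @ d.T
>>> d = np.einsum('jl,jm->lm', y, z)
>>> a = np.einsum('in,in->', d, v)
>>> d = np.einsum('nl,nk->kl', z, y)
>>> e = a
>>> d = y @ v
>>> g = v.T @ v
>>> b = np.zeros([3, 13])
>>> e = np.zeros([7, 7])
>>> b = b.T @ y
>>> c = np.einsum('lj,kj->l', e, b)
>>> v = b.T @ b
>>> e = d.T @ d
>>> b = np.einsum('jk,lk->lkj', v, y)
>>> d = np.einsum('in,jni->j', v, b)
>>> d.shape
(3,)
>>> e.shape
(11, 11)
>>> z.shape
(3, 11)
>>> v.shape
(7, 7)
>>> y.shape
(3, 7)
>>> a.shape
()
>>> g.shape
(11, 11)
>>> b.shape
(3, 7, 7)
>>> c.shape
(7,)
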